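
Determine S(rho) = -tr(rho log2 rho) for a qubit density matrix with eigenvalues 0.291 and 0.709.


S = -p*log2(p) - (1-p)*log2(1-p)
p = 0.2910, 1-p = 0.7090
= -0.2910 * log2(0.2910) - 0.7090 * log2(0.7090)
= -(-0.5182) - (-0.3518)
= 0.8700

0.8700


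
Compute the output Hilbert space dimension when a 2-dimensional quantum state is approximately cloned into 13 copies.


Output space = H^(tensor 13) where dim(H) = 2
dim = 2^13
= 4 (after 2 factors)
= 8 (after 3 factors)
= 16 (after 4 factors)
= 32 (after 5 factors)
= 64 (after 6 factors)
= 128 (after 7 factors)
= 256 (after 8 factors)
= 512 (after 9 factors)
= 1024 (after 10 factors)
= 2048 (after 11 factors)
= 4096 (after 12 factors)
= 8192 (after 13 factors)
= 8192

8192


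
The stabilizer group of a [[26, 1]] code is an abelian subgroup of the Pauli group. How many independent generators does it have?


For an [[n,k]] stabilizer code:
Number of stabilizer generators = n - k
= 26 - 1
= 25

25


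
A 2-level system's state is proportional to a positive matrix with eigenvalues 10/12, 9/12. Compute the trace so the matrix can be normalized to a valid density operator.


tr(M) = sum of eigenvalues
= 10/12 + 9/12
= 19/12
= 1.5833

1.5833


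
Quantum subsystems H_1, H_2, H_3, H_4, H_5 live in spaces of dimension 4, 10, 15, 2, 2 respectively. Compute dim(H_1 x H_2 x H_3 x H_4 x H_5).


dim(H_1 x H_2 x H_3 x H_4 x H_5) = 4 * 10 * 15 * 2 * 2
= 40 * 15 * 2 * 2
= 600 * 2 * 2
= 1200 * 2
= 2400

2400


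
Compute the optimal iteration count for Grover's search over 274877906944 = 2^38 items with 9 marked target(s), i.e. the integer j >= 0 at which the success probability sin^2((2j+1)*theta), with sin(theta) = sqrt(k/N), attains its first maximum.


After j Grover iterations the success probability is P(j) = sin^2((2j+1)*theta), where sin(theta) = sqrt(k/N).
N = 2^38 = 274877906944, k = 9
sin(theta) = sqrt(k/N) = 5.722045898e-06
theta = arcsin(sqrt(k/N)) = 5.722045898e-06 rad
P(j) reaches its first maximum when (2j+1)*theta is as close as possible to pi/2, i.e. j = round(pi/(4*theta) - 1/2).
pi/(4*theta) - 1/2 = 137257.7774
(For comparison, the common estimate pi/4 * sqrt(N/k) = 137258.2774; the exact maximiser is used here.)
Optimal iterations = 137258

137258


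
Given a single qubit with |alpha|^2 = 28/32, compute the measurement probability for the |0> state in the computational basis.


|alpha|^2 = 28/32 = 0.8750
|beta|^2 = 1 - 28/32 = 4/32 = 0.1250
P(|0>) = |alpha|^2 = 0.8750

0.8750


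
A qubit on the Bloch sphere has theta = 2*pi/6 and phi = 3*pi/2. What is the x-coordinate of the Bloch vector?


theta = 1.0472, phi = 4.7124
r_x = sin(theta)*cos(phi) = 0.8660 * 0.0000
r_x = 0.0000

0.0000


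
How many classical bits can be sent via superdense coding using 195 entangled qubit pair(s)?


Superdense coding allows 2 classical bits per shared entangled pair.
195 pair(s) -> 2 * 195 = 390 classical bits

390


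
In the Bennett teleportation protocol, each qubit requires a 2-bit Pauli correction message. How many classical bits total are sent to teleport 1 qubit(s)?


Quantum teleportation requires 2 classical bits per qubit teleported.
1 qubit(s) -> 2 * 1 = 2 classical bits

2


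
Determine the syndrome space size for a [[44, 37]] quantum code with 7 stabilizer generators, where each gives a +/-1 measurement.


Each stabilizer generator gives a binary (+1 or -1) measurement outcome.
With 7 independent generators:
Total syndromes = 2^7
= 128

128


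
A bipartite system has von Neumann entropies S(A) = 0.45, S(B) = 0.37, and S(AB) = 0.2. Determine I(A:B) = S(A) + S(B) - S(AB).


I(A:B) = S(A) + S(B) - S(AB)
= 0.45 + 0.37 - 0.2
= 0.6200

0.6200


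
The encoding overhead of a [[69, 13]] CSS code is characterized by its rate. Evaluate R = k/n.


Code rate R = k/n
= 13/69
= 0.1884

0.1884


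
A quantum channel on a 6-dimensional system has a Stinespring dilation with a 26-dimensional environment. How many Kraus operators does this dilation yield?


Tracing out the environment in an orthonormal basis {|i>_E} gives Kraus operators K_i = <i|_E U |0>_E.
Number of Kraus operators = dim(H_env) = d_env
= 26

26


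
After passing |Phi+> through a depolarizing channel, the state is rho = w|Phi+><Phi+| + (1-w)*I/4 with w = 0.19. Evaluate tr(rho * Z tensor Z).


|Phi+> = (|00> + |11>)/sqrt(2)
For the pure Bell state, <Z_A Z_B> = +1 (Bell-state Pauli correlator).
The maximally-mixed part I/4 has tr(I/4 * P tensor P) = 0 for any traceless Pauli P.
So <Z_A Z_B>_rho = w * (+1) + (1 - w) * 0
= 0.19 * (+1)
= 0.1900

0.1900


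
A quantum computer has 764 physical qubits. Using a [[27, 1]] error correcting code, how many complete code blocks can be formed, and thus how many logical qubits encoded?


Each code block uses 27 physical qubits for 1 logical qubit(s).
Number of complete blocks = floor(764 / 27) = 28
Logical qubits = 28 * 1
= 28

28


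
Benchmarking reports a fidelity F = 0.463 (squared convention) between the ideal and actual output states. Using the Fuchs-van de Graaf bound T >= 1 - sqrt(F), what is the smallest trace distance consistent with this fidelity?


Fuchs-van de Graaf (squared-fidelity convention): 1 - sqrt(F) <= T <= sqrt(1 - F).
Lower bound: T >= 1 - sqrt(F)
sqrt(F) = sqrt(0.463) = 0.6804
T >= 1 - 0.6804
T >= 0.3196

0.3196


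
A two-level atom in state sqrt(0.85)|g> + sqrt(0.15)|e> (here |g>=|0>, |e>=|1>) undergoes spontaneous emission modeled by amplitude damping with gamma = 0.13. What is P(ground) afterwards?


For amplitude damping with parameter gamma on state sqrt(a)|0> + sqrt(b)|1>:
alpha^2 = 0.85, beta^2 = 0.15
P(|0>) = alpha^2 + gamma * beta^2
= 0.85 + 0.13 * 0.15
= 0.85 + 0.0195
= 0.8695

0.8695


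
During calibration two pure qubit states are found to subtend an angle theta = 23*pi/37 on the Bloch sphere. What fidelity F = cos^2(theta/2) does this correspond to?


For states separated by angle theta on Bloch sphere:
F = cos^2(theta/2)
theta = 23*pi/37 = 1.9529
theta/2 = 0.9764
cos(theta/2) = 0.5600
F = 0.3136

0.3136


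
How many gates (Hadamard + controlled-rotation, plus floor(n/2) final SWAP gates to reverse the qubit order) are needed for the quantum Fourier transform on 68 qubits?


Hadamard gates: 68
Controlled rotations: n*(n-1)/2 = 68*67/2 = 2278
SWAP gates: floor(n/2) = floor(68/2) = 34
Total = 68 + 2278 + 34
= 2380

2380


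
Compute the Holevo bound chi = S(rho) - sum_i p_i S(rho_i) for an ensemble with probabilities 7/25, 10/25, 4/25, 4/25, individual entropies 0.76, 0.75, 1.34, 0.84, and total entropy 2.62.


chi = S(rho) - sum_i p_i * S(rho_i)
Weighted entropy = 7/25 * 0.76 + 10/25 * 0.75 + 4/25 * 1.34 + 4/25 * 0.84
= 0.8616
chi = 2.62 - 0.8616
= 1.7584

1.7584


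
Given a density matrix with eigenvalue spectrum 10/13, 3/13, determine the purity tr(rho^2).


tr(rho^2) = sum of eigenvalues squared
= (10/13)^2 + (3/13)^2
= (100 + 9) / 169
= 109/169
= 0.6450

0.6450


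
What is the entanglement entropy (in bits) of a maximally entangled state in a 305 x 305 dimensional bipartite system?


For a maximally entangled state in d x d:
S = log2(d) = log2(305)
= 8.2527

8.2527


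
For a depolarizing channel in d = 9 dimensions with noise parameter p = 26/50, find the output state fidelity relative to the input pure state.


F = (1-p) + p/d
= (1 - 0.5200) + 0.5200/9
= 0.4800 + 0.0578
= 0.5378

0.5378


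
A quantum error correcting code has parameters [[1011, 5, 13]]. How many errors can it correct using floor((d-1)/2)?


Code parameters: [[1011, 5, 13]], distance d = 13.
Number of correctable errors = floor((d-1)/2)
= floor((13 - 1)/2)
= floor(12/2)
= 6

6


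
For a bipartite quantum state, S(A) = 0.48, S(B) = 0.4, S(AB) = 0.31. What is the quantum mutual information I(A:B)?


I(A:B) = S(A) + S(B) - S(AB)
= 0.48 + 0.4 - 0.31
= 0.5700

0.5700


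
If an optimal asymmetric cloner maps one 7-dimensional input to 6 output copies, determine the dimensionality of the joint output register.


Output space = H^(tensor 6) where dim(H) = 7
dim = 7^6
= 49 (after 2 factors)
= 343 (after 3 factors)
= 2401 (after 4 factors)
= 16807 (after 5 factors)
= 117649 (after 6 factors)
= 117649

117649


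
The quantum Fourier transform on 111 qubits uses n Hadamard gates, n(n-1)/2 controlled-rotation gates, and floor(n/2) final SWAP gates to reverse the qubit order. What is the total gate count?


Hadamard gates: 111
Controlled rotations: n*(n-1)/2 = 111*110/2 = 6105
SWAP gates: floor(n/2) = floor(111/2) = 55
Total = 111 + 6105 + 55
= 6271

6271


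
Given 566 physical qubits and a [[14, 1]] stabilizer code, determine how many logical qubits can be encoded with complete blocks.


Each code block uses 14 physical qubits for 1 logical qubit(s).
Number of complete blocks = floor(566 / 14) = 40
Logical qubits = 40 * 1
= 40

40


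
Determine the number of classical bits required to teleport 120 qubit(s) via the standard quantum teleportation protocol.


Quantum teleportation requires 2 classical bits per qubit teleported.
120 qubit(s) -> 2 * 120 = 240 classical bits

240


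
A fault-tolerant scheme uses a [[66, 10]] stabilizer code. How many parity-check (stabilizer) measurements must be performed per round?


For an [[n,k]] stabilizer code:
Number of stabilizer generators = n - k
= 66 - 10
= 56

56


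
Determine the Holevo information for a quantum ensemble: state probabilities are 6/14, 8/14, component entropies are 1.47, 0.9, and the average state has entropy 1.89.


chi = S(rho) - sum_i p_i * S(rho_i)
Weighted entropy = 6/14 * 1.47 + 8/14 * 0.9
= 1.1443
chi = 1.89 - 1.1443
= 0.7457

0.7457


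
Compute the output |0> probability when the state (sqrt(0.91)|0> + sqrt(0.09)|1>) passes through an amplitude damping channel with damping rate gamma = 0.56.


For amplitude damping with parameter gamma on state sqrt(a)|0> + sqrt(b)|1>:
alpha^2 = 0.91, beta^2 = 0.09
P(|0>) = alpha^2 + gamma * beta^2
= 0.91 + 0.56 * 0.09
= 0.91 + 0.0504
= 0.9604

0.9604


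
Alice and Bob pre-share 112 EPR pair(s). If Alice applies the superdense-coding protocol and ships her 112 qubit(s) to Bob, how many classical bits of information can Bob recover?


Superdense coding allows 2 classical bits per shared entangled pair.
112 pair(s) -> 2 * 112 = 224 classical bits

224


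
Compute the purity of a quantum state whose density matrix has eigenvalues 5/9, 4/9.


tr(rho^2) = sum of eigenvalues squared
= (5/9)^2 + (4/9)^2
= (25 + 16) / 81
= 41/81
= 0.5062

0.5062


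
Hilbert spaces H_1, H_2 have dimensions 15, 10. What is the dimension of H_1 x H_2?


dim(H_1 x H_2) = 15 * 10
= 150

150


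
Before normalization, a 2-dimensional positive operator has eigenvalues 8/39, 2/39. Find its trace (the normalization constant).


tr(M) = sum of eigenvalues
= 8/39 + 2/39
= 10/39
= 0.2564

0.2564


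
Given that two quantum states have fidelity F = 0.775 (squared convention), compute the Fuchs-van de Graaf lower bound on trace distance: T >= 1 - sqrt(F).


Fuchs-van de Graaf (squared-fidelity convention): 1 - sqrt(F) <= T <= sqrt(1 - F).
Lower bound: T >= 1 - sqrt(F)
sqrt(F) = sqrt(0.775) = 0.8803
T >= 1 - 0.8803
T >= 0.1197

0.1197


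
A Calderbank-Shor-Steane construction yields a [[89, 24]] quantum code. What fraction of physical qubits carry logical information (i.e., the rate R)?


Code rate R = k/n
= 24/89
= 0.2697

0.2697


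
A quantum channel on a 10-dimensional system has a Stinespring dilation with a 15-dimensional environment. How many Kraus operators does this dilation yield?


Tracing out the environment in an orthonormal basis {|i>_E} gives Kraus operators K_i = <i|_E U |0>_E.
Number of Kraus operators = dim(H_env) = d_env
= 15

15


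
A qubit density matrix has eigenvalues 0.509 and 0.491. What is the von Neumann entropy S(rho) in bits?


S = -p*log2(p) - (1-p)*log2(1-p)
p = 0.5090, 1-p = 0.4910
= -0.5090 * log2(0.5090) - 0.4910 * log2(0.4910)
= -(-0.4959) - (-0.5039)
= 0.9998

0.9998


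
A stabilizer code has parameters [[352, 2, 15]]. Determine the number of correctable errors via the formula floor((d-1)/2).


Code parameters: [[352, 2, 15]], distance d = 15.
Number of correctable errors = floor((d-1)/2)
= floor((15 - 1)/2)
= floor(14/2)
= 7

7


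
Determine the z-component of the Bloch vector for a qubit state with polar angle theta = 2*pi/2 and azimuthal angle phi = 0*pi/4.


theta = 3.1416, phi = 0.0000
r_z = cos(theta) = -1.0000

-1.0000


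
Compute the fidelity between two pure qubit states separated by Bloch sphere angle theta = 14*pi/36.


For states separated by angle theta on Bloch sphere:
F = cos^2(theta/2)
theta = 14*pi/36 = 1.2217
theta/2 = 0.6109
cos(theta/2) = 0.8192
F = 0.6710

0.6710


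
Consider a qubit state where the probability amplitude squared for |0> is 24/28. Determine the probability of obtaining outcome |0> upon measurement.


|alpha|^2 = 24/28 = 0.8571
|beta|^2 = 1 - 24/28 = 4/28 = 0.1429
P(|0>) = |alpha|^2 = 0.8571

0.8571


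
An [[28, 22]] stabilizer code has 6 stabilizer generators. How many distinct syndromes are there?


Each stabilizer generator gives a binary (+1 or -1) measurement outcome.
With 6 independent generators:
Total syndromes = 2^6
= 64

64


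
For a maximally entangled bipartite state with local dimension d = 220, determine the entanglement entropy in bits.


For a maximally entangled state in d x d:
S = log2(d) = log2(220)
= 7.7814

7.7814


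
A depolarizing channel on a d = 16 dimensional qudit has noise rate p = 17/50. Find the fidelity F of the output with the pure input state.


F = (1-p) + p/d
= (1 - 0.3400) + 0.3400/16
= 0.6600 + 0.0213
= 0.6812

0.6812


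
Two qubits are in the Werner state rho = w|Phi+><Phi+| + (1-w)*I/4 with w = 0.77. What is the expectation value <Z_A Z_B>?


|Phi+> = (|00> + |11>)/sqrt(2)
For the pure Bell state, <Z_A Z_B> = +1 (Bell-state Pauli correlator).
The maximally-mixed part I/4 has tr(I/4 * P tensor P) = 0 for any traceless Pauli P.
So <Z_A Z_B>_rho = w * (+1) + (1 - w) * 0
= 0.77 * (+1)
= 0.7700

0.7700


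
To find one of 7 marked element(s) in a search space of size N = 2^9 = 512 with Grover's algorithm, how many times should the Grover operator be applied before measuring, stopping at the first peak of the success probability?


After j Grover iterations the success probability is P(j) = sin^2((2j+1)*theta), where sin(theta) = sqrt(k/N).
N = 2^9 = 512, k = 7
sin(theta) = sqrt(k/N) = 0.1169267933
theta = arcsin(sqrt(k/N)) = 0.1171948808 rad
P(j) reaches its first maximum when (2j+1)*theta is as close as possible to pi/2, i.e. j = round(pi/(4*theta) - 1/2).
pi/(4*theta) - 1/2 = 6.2016
(For comparison, the common estimate pi/4 * sqrt(N/k) = 6.7170; the exact maximiser is used here.)
Optimal iterations = 6

6


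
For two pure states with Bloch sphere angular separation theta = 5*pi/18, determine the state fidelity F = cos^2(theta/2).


For states separated by angle theta on Bloch sphere:
F = cos^2(theta/2)
theta = 5*pi/18 = 0.8727
theta/2 = 0.4363
cos(theta/2) = 0.9063
F = 0.8214

0.8214


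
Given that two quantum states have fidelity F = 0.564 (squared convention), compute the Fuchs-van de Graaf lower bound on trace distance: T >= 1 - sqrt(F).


Fuchs-van de Graaf (squared-fidelity convention): 1 - sqrt(F) <= T <= sqrt(1 - F).
Lower bound: T >= 1 - sqrt(F)
sqrt(F) = sqrt(0.564) = 0.7510
T >= 1 - 0.7510
T >= 0.2490

0.2490


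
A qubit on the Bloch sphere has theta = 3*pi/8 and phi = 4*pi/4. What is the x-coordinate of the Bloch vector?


theta = 1.1781, phi = 3.1416
r_x = sin(theta)*cos(phi) = 0.9239 * -1.0000
r_x = -0.9239

-0.9239


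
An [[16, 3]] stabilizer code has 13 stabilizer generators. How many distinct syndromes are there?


Each stabilizer generator gives a binary (+1 or -1) measurement outcome.
With 13 independent generators:
Total syndromes = 2^13
= 8192

8192


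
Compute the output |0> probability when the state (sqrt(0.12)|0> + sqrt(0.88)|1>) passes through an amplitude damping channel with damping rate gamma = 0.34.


For amplitude damping with parameter gamma on state sqrt(a)|0> + sqrt(b)|1>:
alpha^2 = 0.12, beta^2 = 0.88
P(|0>) = alpha^2 + gamma * beta^2
= 0.12 + 0.34 * 0.88
= 0.12 + 0.2992
= 0.4192

0.4192


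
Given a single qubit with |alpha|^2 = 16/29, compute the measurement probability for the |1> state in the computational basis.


|alpha|^2 = 16/29 = 0.5517
|beta|^2 = 1 - 16/29 = 13/29 = 0.4483
P(|1>) = |beta|^2 = 0.4483

0.4483


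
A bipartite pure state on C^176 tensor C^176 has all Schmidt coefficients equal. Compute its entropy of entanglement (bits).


For a maximally entangled state in d x d:
S = log2(d) = log2(176)
= 7.4594

7.4594


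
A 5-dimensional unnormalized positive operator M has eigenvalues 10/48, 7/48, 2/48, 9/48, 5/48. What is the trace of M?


tr(M) = sum of eigenvalues
= 10/48 + 7/48 + 2/48 + 9/48 + 5/48
= 33/48
= 0.6875

0.6875


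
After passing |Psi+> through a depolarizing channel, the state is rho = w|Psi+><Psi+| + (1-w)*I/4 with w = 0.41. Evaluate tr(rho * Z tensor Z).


|Psi+> = (|01> + |10>)/sqrt(2)
For the pure Bell state, <Z_A Z_B> = -1 (Bell-state Pauli correlator).
The maximally-mixed part I/4 has tr(I/4 * P tensor P) = 0 for any traceless Pauli P.
So <Z_A Z_B>_rho = w * (-1) + (1 - w) * 0
= 0.41 * (-1)
= -0.4100

-0.4100


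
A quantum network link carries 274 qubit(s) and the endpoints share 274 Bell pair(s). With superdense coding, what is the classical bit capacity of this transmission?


Superdense coding allows 2 classical bits per shared entangled pair.
274 pair(s) -> 2 * 274 = 548 classical bits

548


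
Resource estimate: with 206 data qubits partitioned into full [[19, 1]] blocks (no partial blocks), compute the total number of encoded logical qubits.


Each code block uses 19 physical qubits for 1 logical qubit(s).
Number of complete blocks = floor(206 / 19) = 10
Logical qubits = 10 * 1
= 10

10


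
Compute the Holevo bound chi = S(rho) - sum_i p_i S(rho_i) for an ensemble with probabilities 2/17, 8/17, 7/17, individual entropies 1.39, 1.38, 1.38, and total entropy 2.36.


chi = S(rho) - sum_i p_i * S(rho_i)
Weighted entropy = 2/17 * 1.39 + 8/17 * 1.38 + 7/17 * 1.38
= 1.3812
chi = 2.36 - 1.3812
= 0.9788

0.9788


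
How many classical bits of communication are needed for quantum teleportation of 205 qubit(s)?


Quantum teleportation requires 2 classical bits per qubit teleported.
205 qubit(s) -> 2 * 205 = 410 classical bits

410


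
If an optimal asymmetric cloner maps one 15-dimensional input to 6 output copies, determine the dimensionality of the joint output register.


Output space = H^(tensor 6) where dim(H) = 15
dim = 15^6
= 225 (after 2 factors)
= 3375 (after 3 factors)
= 50625 (after 4 factors)
= 759375 (after 5 factors)
= 11390625 (after 6 factors)
= 11390625

11390625


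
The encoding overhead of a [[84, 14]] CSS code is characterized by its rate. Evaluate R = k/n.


Code rate R = k/n
= 14/84
= 0.1667

0.1667


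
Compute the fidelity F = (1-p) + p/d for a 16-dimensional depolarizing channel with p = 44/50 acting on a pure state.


F = (1-p) + p/d
= (1 - 0.8800) + 0.8800/16
= 0.1200 + 0.0550
= 0.1750

0.1750


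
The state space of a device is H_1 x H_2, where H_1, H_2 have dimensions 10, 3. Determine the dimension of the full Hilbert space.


dim(H_1 x H_2) = 10 * 3
= 30

30


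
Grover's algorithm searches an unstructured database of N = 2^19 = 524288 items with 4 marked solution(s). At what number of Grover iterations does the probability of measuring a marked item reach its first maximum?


After j Grover iterations the success probability is P(j) = sin^2((2j+1)*theta), where sin(theta) = sqrt(k/N).
N = 2^19 = 524288, k = 4
sin(theta) = sqrt(k/N) = 0.002762135864
theta = arcsin(sqrt(k/N)) = 0.002762139376 rad
P(j) reaches its first maximum when (2j+1)*theta is as close as possible to pi/2, i.e. j = round(pi/(4*theta) - 1/2).
pi/(4*theta) - 1/2 = 283.8441
(For comparison, the common estimate pi/4 * sqrt(N/k) = 284.3445; the exact maximiser is used here.)
Optimal iterations = 284

284


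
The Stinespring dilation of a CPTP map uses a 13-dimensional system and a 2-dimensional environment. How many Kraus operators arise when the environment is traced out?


Tracing out the environment in an orthonormal basis {|i>_E} gives Kraus operators K_i = <i|_E U |0>_E.
Number of Kraus operators = dim(H_env) = d_env
= 2

2


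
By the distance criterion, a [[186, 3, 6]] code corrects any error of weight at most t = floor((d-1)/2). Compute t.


Code parameters: [[186, 3, 6]], distance d = 6.
Number of correctable errors = floor((d-1)/2)
= floor((6 - 1)/2)
= floor(5/2)
= 2

2


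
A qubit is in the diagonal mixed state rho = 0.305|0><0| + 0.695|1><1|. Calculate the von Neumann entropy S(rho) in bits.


S = -p*log2(p) - (1-p)*log2(1-p)
p = 0.3050, 1-p = 0.6950
= -0.3050 * log2(0.3050) - 0.6950 * log2(0.6950)
= -(-0.5225) - (-0.3648)
= 0.8873

0.8873


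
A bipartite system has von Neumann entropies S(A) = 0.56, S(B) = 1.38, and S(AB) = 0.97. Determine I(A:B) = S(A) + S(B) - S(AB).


I(A:B) = S(A) + S(B) - S(AB)
= 0.56 + 1.38 - 0.97
= 0.9700

0.9700


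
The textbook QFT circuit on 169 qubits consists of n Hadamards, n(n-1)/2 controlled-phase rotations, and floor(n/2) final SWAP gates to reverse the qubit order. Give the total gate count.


Hadamard gates: 169
Controlled rotations: n*(n-1)/2 = 169*168/2 = 14196
SWAP gates: floor(n/2) = floor(169/2) = 84
Total = 169 + 14196 + 84
= 14449

14449


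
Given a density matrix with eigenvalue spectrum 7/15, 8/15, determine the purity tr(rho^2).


tr(rho^2) = sum of eigenvalues squared
= (7/15)^2 + (8/15)^2
= (49 + 64) / 225
= 113/225
= 0.5022

0.5022


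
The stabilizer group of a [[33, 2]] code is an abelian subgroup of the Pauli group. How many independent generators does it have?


For an [[n,k]] stabilizer code:
Number of stabilizer generators = n - k
= 33 - 2
= 31

31


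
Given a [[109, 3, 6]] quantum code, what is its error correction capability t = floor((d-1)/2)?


Code parameters: [[109, 3, 6]], distance d = 6.
Number of correctable errors = floor((d-1)/2)
= floor((6 - 1)/2)
= floor(5/2)
= 2

2


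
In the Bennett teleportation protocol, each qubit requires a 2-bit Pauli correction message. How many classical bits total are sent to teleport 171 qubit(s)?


Quantum teleportation requires 2 classical bits per qubit teleported.
171 qubit(s) -> 2 * 171 = 342 classical bits

342


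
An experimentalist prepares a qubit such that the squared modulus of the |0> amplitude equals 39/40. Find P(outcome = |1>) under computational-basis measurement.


|alpha|^2 = 39/40 = 0.9750
|beta|^2 = 1 - 39/40 = 1/40 = 0.0250
P(|1>) = |beta|^2 = 0.0250

0.0250


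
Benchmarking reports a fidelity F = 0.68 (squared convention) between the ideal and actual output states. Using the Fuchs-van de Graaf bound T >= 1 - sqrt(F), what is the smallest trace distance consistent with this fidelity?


Fuchs-van de Graaf (squared-fidelity convention): 1 - sqrt(F) <= T <= sqrt(1 - F).
Lower bound: T >= 1 - sqrt(F)
sqrt(F) = sqrt(0.68) = 0.8246
T >= 1 - 0.8246
T >= 0.1754

0.1754


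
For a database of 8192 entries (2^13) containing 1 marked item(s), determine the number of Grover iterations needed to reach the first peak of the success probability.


After j Grover iterations the success probability is P(j) = sin^2((2j+1)*theta), where sin(theta) = sqrt(k/N).
N = 2^13 = 8192, k = 1
sin(theta) = sqrt(k/N) = 0.01104854346
theta = arcsin(sqrt(k/N)) = 0.01104876825 rad
P(j) reaches its first maximum when (2j+1)*theta is as close as possible to pi/2, i.e. j = round(pi/(4*theta) - 1/2).
pi/(4*theta) - 1/2 = 70.5847
(For comparison, the common estimate pi/4 * sqrt(N/k) = 71.0861; the exact maximiser is used here.)
Optimal iterations = 71

71


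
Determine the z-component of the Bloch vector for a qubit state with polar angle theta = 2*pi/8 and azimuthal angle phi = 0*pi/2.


theta = 0.7854, phi = 0.0000
r_z = cos(theta) = 0.7071

0.7071


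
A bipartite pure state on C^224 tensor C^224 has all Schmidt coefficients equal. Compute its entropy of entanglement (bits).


For a maximally entangled state in d x d:
S = log2(d) = log2(224)
= 7.8074

7.8074


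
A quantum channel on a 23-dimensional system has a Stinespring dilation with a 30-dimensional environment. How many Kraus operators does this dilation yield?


Tracing out the environment in an orthonormal basis {|i>_E} gives Kraus operators K_i = <i|_E U |0>_E.
Number of Kraus operators = dim(H_env) = d_env
= 30

30


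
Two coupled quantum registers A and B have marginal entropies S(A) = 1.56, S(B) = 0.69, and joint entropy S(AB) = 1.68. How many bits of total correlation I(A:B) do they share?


I(A:B) = S(A) + S(B) - S(AB)
= 1.56 + 0.69 - 1.68
= 0.5700

0.5700


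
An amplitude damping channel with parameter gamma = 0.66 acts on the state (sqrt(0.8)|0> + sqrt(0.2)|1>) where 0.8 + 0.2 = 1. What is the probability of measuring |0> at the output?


For amplitude damping with parameter gamma on state sqrt(a)|0> + sqrt(b)|1>:
alpha^2 = 0.8, beta^2 = 0.2
P(|0>) = alpha^2 + gamma * beta^2
= 0.8 + 0.66 * 0.2
= 0.8 + 0.1320
= 0.9320

0.9320


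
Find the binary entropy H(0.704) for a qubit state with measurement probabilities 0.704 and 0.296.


S = -p*log2(p) - (1-p)*log2(1-p)
p = 0.7040, 1-p = 0.2960
= -0.7040 * log2(0.7040) - 0.2960 * log2(0.2960)
= -(-0.3565) - (-0.5199)
= 0.8763

0.8763


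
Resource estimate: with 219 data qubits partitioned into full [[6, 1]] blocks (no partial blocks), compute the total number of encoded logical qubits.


Each code block uses 6 physical qubits for 1 logical qubit(s).
Number of complete blocks = floor(219 / 6) = 36
Logical qubits = 36 * 1
= 36

36


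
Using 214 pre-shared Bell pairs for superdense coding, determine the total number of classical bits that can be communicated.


Superdense coding allows 2 classical bits per shared entangled pair.
214 pair(s) -> 2 * 214 = 428 classical bits

428


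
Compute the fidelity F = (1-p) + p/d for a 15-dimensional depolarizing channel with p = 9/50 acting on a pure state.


F = (1-p) + p/d
= (1 - 0.1800) + 0.1800/15
= 0.8200 + 0.0120
= 0.8320

0.8320


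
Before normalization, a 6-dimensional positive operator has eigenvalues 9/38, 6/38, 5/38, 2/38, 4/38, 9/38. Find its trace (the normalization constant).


tr(M) = sum of eigenvalues
= 9/38 + 6/38 + 5/38 + 2/38 + 4/38 + 9/38
= 35/38
= 0.9211

0.9211


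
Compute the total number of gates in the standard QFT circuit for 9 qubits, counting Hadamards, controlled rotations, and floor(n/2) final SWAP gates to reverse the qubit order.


Hadamard gates: 9
Controlled rotations: n*(n-1)/2 = 9*8/2 = 36
SWAP gates: floor(n/2) = floor(9/2) = 4
Total = 9 + 36 + 4
= 49

49


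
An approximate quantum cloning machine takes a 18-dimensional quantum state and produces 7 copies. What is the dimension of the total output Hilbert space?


Output space = H^(tensor 7) where dim(H) = 18
dim = 18^7
= 324 (after 2 factors)
= 5832 (after 3 factors)
= 104976 (after 4 factors)
= 1889568 (after 5 factors)
= 34012224 (after 6 factors)
= 612220032 (after 7 factors)
= 612220032

612220032


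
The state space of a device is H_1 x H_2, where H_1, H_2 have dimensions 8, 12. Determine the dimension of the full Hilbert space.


dim(H_1 x H_2) = 8 * 12
= 96

96


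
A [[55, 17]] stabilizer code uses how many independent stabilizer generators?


For an [[n,k]] stabilizer code:
Number of stabilizer generators = n - k
= 55 - 17
= 38

38


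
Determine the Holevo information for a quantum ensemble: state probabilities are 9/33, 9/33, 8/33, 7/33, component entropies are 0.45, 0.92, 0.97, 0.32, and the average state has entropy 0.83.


chi = S(rho) - sum_i p_i * S(rho_i)
Weighted entropy = 9/33 * 0.45 + 9/33 * 0.92 + 8/33 * 0.97 + 7/33 * 0.32
= 0.6767
chi = 0.83 - 0.6767
= 0.1533

0.1533


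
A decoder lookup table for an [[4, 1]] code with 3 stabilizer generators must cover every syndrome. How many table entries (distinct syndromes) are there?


Each stabilizer generator gives a binary (+1 or -1) measurement outcome.
With 3 independent generators:
Total syndromes = 2^3
= 8

8


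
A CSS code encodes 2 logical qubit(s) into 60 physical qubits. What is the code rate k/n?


Code rate R = k/n
= 2/60
= 0.0333

0.0333


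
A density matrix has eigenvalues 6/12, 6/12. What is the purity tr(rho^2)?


tr(rho^2) = sum of eigenvalues squared
= (6/12)^2 + (6/12)^2
= (36 + 36) / 144
= 72/144
= 0.5000

0.5000


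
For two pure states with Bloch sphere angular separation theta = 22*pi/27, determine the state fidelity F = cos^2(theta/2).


For states separated by angle theta on Bloch sphere:
F = cos^2(theta/2)
theta = 22*pi/27 = 2.5598
theta/2 = 1.2799
cos(theta/2) = 0.2868
F = 0.0823

0.0823


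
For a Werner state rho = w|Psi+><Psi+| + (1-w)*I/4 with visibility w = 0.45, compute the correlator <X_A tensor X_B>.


|Psi+> = (|01> + |10>)/sqrt(2)
For the pure Bell state, <X_A X_B> = +1 (Bell-state Pauli correlator).
The maximally-mixed part I/4 has tr(I/4 * P tensor P) = 0 for any traceless Pauli P.
So <X_A X_B>_rho = w * (+1) + (1 - w) * 0
= 0.45 * (+1)
= 0.4500

0.4500


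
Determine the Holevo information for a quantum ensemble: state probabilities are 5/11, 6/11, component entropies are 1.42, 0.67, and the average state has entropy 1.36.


chi = S(rho) - sum_i p_i * S(rho_i)
Weighted entropy = 5/11 * 1.42 + 6/11 * 0.67
= 1.0109
chi = 1.36 - 1.0109
= 0.3491

0.3491


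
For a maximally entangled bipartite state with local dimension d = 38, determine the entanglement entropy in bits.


For a maximally entangled state in d x d:
S = log2(d) = log2(38)
= 5.2479

5.2479


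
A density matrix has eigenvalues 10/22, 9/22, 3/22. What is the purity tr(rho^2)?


tr(rho^2) = sum of eigenvalues squared
= (10/22)^2 + (9/22)^2 + (3/22)^2
= (100 + 81 + 9) / 484
= 190/484
= 0.3926

0.3926


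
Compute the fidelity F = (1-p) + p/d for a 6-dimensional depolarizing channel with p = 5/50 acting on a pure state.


F = (1-p) + p/d
= (1 - 0.1000) + 0.1000/6
= 0.9000 + 0.0167
= 0.9167

0.9167


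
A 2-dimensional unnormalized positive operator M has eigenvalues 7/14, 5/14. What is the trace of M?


tr(M) = sum of eigenvalues
= 7/14 + 5/14
= 12/14
= 0.8571

0.8571


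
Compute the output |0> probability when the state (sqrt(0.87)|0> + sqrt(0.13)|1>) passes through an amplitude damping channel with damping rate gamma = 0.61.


For amplitude damping with parameter gamma on state sqrt(a)|0> + sqrt(b)|1>:
alpha^2 = 0.87, beta^2 = 0.13
P(|0>) = alpha^2 + gamma * beta^2
= 0.87 + 0.61 * 0.13
= 0.87 + 0.0793
= 0.9493

0.9493


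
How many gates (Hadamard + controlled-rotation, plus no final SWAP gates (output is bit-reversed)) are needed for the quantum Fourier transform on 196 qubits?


Hadamard gates: 196
Controlled rotations: n*(n-1)/2 = 196*195/2 = 19110
SWAP gates: 0 (omitted)
Total = 196 + 19110
= 19306

19306


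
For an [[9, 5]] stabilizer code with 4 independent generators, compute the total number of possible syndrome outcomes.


Each stabilizer generator gives a binary (+1 or -1) measurement outcome.
With 4 independent generators:
Total syndromes = 2^4
= 16

16


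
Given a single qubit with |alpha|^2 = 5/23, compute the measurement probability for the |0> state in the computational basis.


|alpha|^2 = 5/23 = 0.2174
|beta|^2 = 1 - 5/23 = 18/23 = 0.7826
P(|0>) = |alpha|^2 = 0.2174

0.2174


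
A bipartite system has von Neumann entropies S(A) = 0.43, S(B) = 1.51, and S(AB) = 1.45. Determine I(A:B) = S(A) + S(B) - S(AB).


I(A:B) = S(A) + S(B) - S(AB)
= 0.43 + 1.51 - 1.45
= 0.4900

0.4900


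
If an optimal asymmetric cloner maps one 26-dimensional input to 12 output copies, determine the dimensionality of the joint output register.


Output space = H^(tensor 12) where dim(H) = 26
dim = 26^12
= 676 (after 2 factors)
= 17576 (after 3 factors)
= 456976 (after 4 factors)
= 11881376 (after 5 factors)
= 308915776 (after 6 factors)
= 8031810176 (after 7 factors)
= 208827064576 (after 8 factors)
= 5429503678976 (after 9 factors)
= 141167095653376 (after 10 factors)
= 3670344486987776 (after 11 factors)
= 95428956661682176 (after 12 factors)
= 95428956661682176

95428956661682176


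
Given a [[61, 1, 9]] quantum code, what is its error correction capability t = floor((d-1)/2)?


Code parameters: [[61, 1, 9]], distance d = 9.
Number of correctable errors = floor((d-1)/2)
= floor((9 - 1)/2)
= floor(8/2)
= 4

4


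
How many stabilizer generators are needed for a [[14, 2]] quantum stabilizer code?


For an [[n,k]] stabilizer code:
Number of stabilizer generators = n - k
= 14 - 2
= 12

12


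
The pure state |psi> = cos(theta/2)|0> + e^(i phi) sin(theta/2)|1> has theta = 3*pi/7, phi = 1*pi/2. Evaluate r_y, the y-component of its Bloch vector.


theta = 1.3464, phi = 1.5708
r_y = sin(theta)*sin(phi) = 0.9749 * 1.0000
r_y = 0.9749

0.9749


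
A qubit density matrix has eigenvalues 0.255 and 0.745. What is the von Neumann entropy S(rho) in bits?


S = -p*log2(p) - (1-p)*log2(1-p)
p = 0.2550, 1-p = 0.7450
= -0.2550 * log2(0.2550) - 0.7450 * log2(0.7450)
= -(-0.5027) - (-0.3164)
= 0.8191

0.8191


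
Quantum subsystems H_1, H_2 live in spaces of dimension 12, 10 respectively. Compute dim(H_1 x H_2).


dim(H_1 x H_2) = 12 * 10
= 120

120


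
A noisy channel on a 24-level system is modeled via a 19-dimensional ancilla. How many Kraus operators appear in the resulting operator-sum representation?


Tracing out the environment in an orthonormal basis {|i>_E} gives Kraus operators K_i = <i|_E U |0>_E.
Number of Kraus operators = dim(H_env) = d_env
= 19

19


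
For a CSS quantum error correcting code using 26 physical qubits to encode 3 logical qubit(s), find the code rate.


Code rate R = k/n
= 3/26
= 0.1154

0.1154


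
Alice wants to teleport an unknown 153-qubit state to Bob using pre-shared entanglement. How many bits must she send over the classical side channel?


Quantum teleportation requires 2 classical bits per qubit teleported.
153 qubit(s) -> 2 * 153 = 306 classical bits

306


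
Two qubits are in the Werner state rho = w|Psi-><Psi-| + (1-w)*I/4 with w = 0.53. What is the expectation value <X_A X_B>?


|Psi-> = (|01> - |10>)/sqrt(2)
For the pure Bell state, <X_A X_B> = -1 (Bell-state Pauli correlator).
The maximally-mixed part I/4 has tr(I/4 * P tensor P) = 0 for any traceless Pauli P.
So <X_A X_B>_rho = w * (-1) + (1 - w) * 0
= 0.53 * (-1)
= -0.5300

-0.5300


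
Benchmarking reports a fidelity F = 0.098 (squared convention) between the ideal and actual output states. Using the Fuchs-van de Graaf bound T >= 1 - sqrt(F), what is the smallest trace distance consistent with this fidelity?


Fuchs-van de Graaf (squared-fidelity convention): 1 - sqrt(F) <= T <= sqrt(1 - F).
Lower bound: T >= 1 - sqrt(F)
sqrt(F) = sqrt(0.098) = 0.3130
T >= 1 - 0.3130
T >= 0.6870

0.6870


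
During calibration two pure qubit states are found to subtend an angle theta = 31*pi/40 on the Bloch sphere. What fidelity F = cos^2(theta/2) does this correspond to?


For states separated by angle theta on Bloch sphere:
F = cos^2(theta/2)
theta = 31*pi/40 = 2.4347
theta/2 = 1.2174
cos(theta/2) = 0.3461
F = 0.1198

0.1198


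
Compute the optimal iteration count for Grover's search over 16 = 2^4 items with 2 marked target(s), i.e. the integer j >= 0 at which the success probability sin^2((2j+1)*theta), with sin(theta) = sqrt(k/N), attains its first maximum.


After j Grover iterations the success probability is P(j) = sin^2((2j+1)*theta), where sin(theta) = sqrt(k/N).
N = 2^4 = 16, k = 2
sin(theta) = sqrt(k/N) = 0.3535533906
theta = arcsin(sqrt(k/N)) = 0.3613671239 rad
P(j) reaches its first maximum when (2j+1)*theta is as close as possible to pi/2, i.e. j = round(pi/(4*theta) - 1/2).
pi/(4*theta) - 1/2 = 1.6734
(For comparison, the common estimate pi/4 * sqrt(N/k) = 2.2214; the exact maximiser is used here.)
Optimal iterations = 2

2


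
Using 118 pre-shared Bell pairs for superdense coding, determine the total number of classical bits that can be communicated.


Superdense coding allows 2 classical bits per shared entangled pair.
118 pair(s) -> 2 * 118 = 236 classical bits

236


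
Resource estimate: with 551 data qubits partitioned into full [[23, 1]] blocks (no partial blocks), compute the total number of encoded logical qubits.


Each code block uses 23 physical qubits for 1 logical qubit(s).
Number of complete blocks = floor(551 / 23) = 23
Logical qubits = 23 * 1
= 23

23


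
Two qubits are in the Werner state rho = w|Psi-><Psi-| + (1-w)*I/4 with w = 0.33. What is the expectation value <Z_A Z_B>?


|Psi-> = (|01> - |10>)/sqrt(2)
For the pure Bell state, <Z_A Z_B> = -1 (Bell-state Pauli correlator).
The maximally-mixed part I/4 has tr(I/4 * P tensor P) = 0 for any traceless Pauli P.
So <Z_A Z_B>_rho = w * (-1) + (1 - w) * 0
= 0.33 * (-1)
= -0.3300

-0.3300


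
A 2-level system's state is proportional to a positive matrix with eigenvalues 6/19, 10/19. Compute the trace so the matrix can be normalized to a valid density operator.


tr(M) = sum of eigenvalues
= 6/19 + 10/19
= 16/19
= 0.8421

0.8421


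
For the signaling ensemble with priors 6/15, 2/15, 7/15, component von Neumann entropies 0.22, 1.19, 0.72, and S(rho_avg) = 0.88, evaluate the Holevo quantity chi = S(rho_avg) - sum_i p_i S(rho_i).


chi = S(rho) - sum_i p_i * S(rho_i)
Weighted entropy = 6/15 * 0.22 + 2/15 * 1.19 + 7/15 * 0.72
= 0.5827
chi = 0.88 - 0.5827
= 0.2973

0.2973


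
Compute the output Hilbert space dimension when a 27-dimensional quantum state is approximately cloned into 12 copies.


Output space = H^(tensor 12) where dim(H) = 27
dim = 27^12
= 729 (after 2 factors)
= 19683 (after 3 factors)
= 531441 (after 4 factors)
= 14348907 (after 5 factors)
= 387420489 (after 6 factors)
= 10460353203 (after 7 factors)
= 282429536481 (after 8 factors)
= 7625597484987 (after 9 factors)
= 205891132094649 (after 10 factors)
= 5559060566555523 (after 11 factors)
= 150094635296999121 (after 12 factors)
= 150094635296999121

150094635296999121


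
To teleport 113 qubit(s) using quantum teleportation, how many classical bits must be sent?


Quantum teleportation requires 2 classical bits per qubit teleported.
113 qubit(s) -> 2 * 113 = 226 classical bits

226


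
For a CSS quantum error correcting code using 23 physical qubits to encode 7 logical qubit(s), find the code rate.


Code rate R = k/n
= 7/23
= 0.3043

0.3043


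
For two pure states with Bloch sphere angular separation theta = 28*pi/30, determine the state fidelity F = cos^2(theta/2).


For states separated by angle theta on Bloch sphere:
F = cos^2(theta/2)
theta = 28*pi/30 = 2.9322
theta/2 = 1.4661
cos(theta/2) = 0.1045
F = 0.0109

0.0109


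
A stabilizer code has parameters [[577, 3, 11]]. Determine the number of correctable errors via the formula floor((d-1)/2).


Code parameters: [[577, 3, 11]], distance d = 11.
Number of correctable errors = floor((d-1)/2)
= floor((11 - 1)/2)
= floor(10/2)
= 5

5


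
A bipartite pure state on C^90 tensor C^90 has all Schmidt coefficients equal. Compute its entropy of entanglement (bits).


For a maximally entangled state in d x d:
S = log2(d) = log2(90)
= 6.4919

6.4919


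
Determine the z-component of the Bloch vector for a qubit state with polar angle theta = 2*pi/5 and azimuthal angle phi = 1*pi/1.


theta = 1.2566, phi = 3.1416
r_z = cos(theta) = 0.3090

0.3090


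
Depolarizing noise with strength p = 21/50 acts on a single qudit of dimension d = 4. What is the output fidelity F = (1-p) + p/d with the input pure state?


F = (1-p) + p/d
= (1 - 0.4200) + 0.4200/4
= 0.5800 + 0.1050
= 0.6850

0.6850
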